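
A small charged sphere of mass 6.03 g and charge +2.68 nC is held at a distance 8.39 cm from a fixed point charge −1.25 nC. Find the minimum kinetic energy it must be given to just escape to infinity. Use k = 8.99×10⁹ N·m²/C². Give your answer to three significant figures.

3.59×10⁻⁷ J

To just escape, total mechanical energy must reach zero at infinity: ½mv²_min + U = 0, so ½mv²_min = −U = |kQq|/r.
|U| = |kQq|/r = (8.99×10⁹ N·m²/C²)(1.25×10⁻⁹)(2.68×10⁻⁹)/(0.0839) = 3.59×10⁻⁷ J.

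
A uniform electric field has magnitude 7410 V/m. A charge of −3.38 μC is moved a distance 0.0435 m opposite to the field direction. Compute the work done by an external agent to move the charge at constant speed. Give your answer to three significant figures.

-1.09×10⁻³ J

The potential change for a displacement 0.0435 m opposite to the field direction is ΔV = +Ed = 322 V.
W_ext = qΔV = -1.09×10⁻³ J.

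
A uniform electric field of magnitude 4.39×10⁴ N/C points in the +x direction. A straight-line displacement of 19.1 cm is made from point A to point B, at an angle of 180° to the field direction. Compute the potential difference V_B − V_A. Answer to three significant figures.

Only the component of displacement along E changes the potential: ΔV = −E·d·cosθ.
ΔV = −(4.39×10⁴ V/m)(0.191 m)cos180° = 8380 V.

8380 V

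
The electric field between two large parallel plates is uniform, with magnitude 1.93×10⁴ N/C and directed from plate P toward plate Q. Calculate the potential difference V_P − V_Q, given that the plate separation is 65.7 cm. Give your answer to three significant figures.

In a uniform field, potential decreases in the direction of E: ΔV = −E·d for a displacement d parallel to E.
Going from Q to P is a displacement of 65.7 cm opposite to the field, so V_P − V_Q = +Ed = 1.27×10⁴ V.

1.27×10⁴ V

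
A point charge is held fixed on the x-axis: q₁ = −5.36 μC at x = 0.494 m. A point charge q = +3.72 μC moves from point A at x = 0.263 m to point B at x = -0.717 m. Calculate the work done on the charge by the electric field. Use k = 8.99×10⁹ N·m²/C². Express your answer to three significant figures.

The work done by the electric force is W_field = −ΔU = −q(V_B − V_A) = q(V_A − V_B).
At A: distance to the source charge is 0.231 m; V_A = kq₁/r = -2.09×10⁵ V.
At B: distance to the source charge is 1.21 m; V_B = kq₁/r = -3.98×10⁴ V.
ΔV = V_B − V_A = 1.69×10⁵ V.
W_field = −qΔV = −(3.72×10⁻⁶ C)(1.69×10⁵ V) = -0.628 J.

-0.628 J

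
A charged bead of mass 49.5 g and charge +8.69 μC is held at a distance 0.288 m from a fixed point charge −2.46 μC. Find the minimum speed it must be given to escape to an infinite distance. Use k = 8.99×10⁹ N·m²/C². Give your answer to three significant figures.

5.19 m/s

To just escape, total mechanical energy must reach zero at infinity: ½mv²_min + U = 0, so ½mv²_min = −U = |kQq|/r.
|U| = |kQq|/r = (8.99×10⁹ N·m²/C²)(2.46×10⁻⁶)(8.69×10⁻⁶)/(0.288) = 0.667 J.
v_min = √(2|U|/m) = √(2·0.667/0.0495) = 5.19 m/s.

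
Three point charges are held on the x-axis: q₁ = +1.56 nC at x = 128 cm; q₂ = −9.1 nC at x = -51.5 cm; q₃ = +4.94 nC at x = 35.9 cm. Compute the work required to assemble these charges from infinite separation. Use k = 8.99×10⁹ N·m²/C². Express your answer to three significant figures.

-4.58×10⁻⁷ J

The assembly work is the sum of pairwise potential energies, U = Σ_{i<j} kqᵢqⱼ/rᵢⱼ.
Pair separations: r₁₂ = 1.79 m, r₁₃ = 0.921 m, r₂₃ = 0.874 m.
U = (-7.11×10⁻⁸) + (7.52×10⁻⁸) + (-4.62×10⁻⁷) = -4.58×10⁻⁷ J.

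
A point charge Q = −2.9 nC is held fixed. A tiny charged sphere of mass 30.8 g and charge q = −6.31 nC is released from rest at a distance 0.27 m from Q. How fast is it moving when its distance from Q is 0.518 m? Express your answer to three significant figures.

Only the electrostatic force acts, so mechanical energy is conserved: ½mv² = U₁ − U₂ = kQq(1/r₁ − 1/r₂).
U₁ − U₂ = (8.99×10⁹ N·m²/C²)(-2.90×10⁻⁹ C)(-6.31×10⁻⁹ C)(1/0.270 − 1/0.518) = 2.92×10⁻⁷ J.
v = √(2·2.92×10⁻⁷/0.0308) = 4.35×10⁻³ m/s.

4.35×10⁻³ m/s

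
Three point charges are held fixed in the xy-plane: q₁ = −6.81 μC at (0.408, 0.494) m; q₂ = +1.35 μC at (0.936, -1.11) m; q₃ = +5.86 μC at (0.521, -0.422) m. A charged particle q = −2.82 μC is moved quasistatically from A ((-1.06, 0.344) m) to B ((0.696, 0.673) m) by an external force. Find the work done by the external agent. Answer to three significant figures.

For quasistatic motion the external work equals the change in potential energy: W_ext = qΔV = q(V_B − V_A).
At A: distances to the source charges are 1.48 m, 2.47 m, 1.76 m; V_A = Σ kqᵢ/rᵢ = -6590 V.
At B: distances to the source charges are 0.339 m, 1.80 m, 1.11 m; V_B = Σ kqᵢ/rᵢ = -1.26×10⁵ V.
ΔV = V_B − V_A = -1.20×10⁵ V.
W_ext = qΔV = (-2.82×10⁻⁶ C)(-1.20×10⁵ V) = 0.338 J.

0.338 J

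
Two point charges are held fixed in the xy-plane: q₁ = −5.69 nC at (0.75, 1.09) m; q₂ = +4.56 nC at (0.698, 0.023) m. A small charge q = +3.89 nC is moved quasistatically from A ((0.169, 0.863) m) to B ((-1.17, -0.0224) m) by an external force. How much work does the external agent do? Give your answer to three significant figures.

For quasistatic motion the external work equals the change in potential energy: W_ext = qΔV = q(V_B − V_A).
At A: distances to the source charges are 0.624 m, 0.993 m; V_A = Σ kqᵢ/rᵢ = -40.7 V.
At B: distances to the source charges are 2.22 m, 1.87 m; V_B = Σ kqᵢ/rᵢ = -1.11 V.
ΔV = V_B − V_A = 39.6 V.
W_ext = qΔV = (3.89×10⁻⁹ C)(39.6 V) = 1.54×10⁻⁷ J.

1.54×10⁻⁷ J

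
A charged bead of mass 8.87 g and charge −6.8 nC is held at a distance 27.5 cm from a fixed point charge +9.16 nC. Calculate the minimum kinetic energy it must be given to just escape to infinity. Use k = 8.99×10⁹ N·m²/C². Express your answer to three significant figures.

2.04×10⁻⁶ J

To just escape, total mechanical energy must reach zero at infinity: ½mv²_min + U = 0, so ½mv²_min = −U = |kQq|/r.
|U| = |kQq|/r = (8.99×10⁹ N·m²/C²)(9.16×10⁻⁹)(6.80×10⁻⁹)/(0.275) = 2.04×10⁻⁶ J.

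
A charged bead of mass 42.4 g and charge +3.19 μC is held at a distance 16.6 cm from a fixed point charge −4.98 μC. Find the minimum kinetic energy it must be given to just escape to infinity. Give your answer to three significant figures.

To just escape, total mechanical energy must reach zero at infinity: ½mv²_min + U = 0, so ½mv²_min = −U = |kQq|/r.
|U| = |kQq|/r = (8.99×10⁹ N·m²/C²)(4.98×10⁻⁶)(3.19×10⁻⁶)/(0.166) = 0.860 J.

0.860 J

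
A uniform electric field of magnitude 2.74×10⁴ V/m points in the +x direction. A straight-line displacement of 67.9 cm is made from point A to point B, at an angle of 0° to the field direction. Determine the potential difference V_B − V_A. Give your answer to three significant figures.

Only the component of displacement along E changes the potential: ΔV = −E·d·cosθ.
ΔV = −(2.74×10⁴ V/m)(0.679 m)cos0° = -1.86×10⁴ V.

-1.86×10⁴ V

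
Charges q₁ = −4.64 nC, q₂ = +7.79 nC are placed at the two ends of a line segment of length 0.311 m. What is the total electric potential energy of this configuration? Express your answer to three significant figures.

The assembly work is the sum of pairwise potential energies, U = Σ_{i<j} kqᵢqⱼ/rᵢⱼ.
The separation is r = 0.311 m.
U = (-1.04×10⁻⁶) = -1.04×10⁻⁶ J.

-1.04×10⁻⁶ J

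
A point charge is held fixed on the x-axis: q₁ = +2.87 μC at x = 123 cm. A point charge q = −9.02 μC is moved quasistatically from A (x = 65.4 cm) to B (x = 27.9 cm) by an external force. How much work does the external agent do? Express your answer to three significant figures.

For quasistatic motion the external work equals the change in potential energy: W_ext = qΔV = q(V_B − V_A).
At A: distance to the source charge is 0.576 m; V_A = kq₁/r = 4.48×10⁴ V.
At B: distance to the source charge is 0.951 m; V_B = kq₁/r = 2.71×10⁴ V.
ΔV = V_B − V_A = -1.77×10⁴ V.
W_ext = qΔV = (-9.02×10⁻⁶ C)(-1.77×10⁴ V) = 0.159 J.

0.159 J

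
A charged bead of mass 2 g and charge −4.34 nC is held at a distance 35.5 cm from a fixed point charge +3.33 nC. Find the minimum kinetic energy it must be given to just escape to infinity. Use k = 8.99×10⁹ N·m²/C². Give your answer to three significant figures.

3.66×10⁻⁷ J

To just escape, total mechanical energy must reach zero at infinity: ½mv²_min + U = 0, so ½mv²_min = −U = |kQq|/r.
|U| = |kQq|/r = (8.99×10⁹ N·m²/C²)(3.33×10⁻⁹)(4.34×10⁻⁹)/(0.355) = 3.66×10⁻⁷ J.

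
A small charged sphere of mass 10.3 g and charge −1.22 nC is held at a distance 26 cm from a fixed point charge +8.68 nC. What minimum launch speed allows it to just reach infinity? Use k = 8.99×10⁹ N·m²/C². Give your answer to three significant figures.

To just escape, total mechanical energy must reach zero at infinity: ½mv²_min + U = 0, so ½mv²_min = −U = |kQq|/r.
|U| = |kQq|/r = (8.99×10⁹ N·m²/C²)(8.68×10⁻⁹)(1.22×10⁻⁹)/(0.260) = 3.66×10⁻⁷ J.
v_min = √(2|U|/m) = √(2·3.66×10⁻⁷/0.0103) = 8.43×10⁻³ m/s.

8.43×10⁻³ m/s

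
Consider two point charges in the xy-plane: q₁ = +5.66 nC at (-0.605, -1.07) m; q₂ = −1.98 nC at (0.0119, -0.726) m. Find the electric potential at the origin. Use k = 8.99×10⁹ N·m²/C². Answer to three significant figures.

16.9 V

The total potential is the scalar sum of each charge's contribution, V = Σ kqᵢ/rᵢ.
Distances from the field point to each charge: r₁ = 1.23 m, r₂ = 0.726 m.
V = k[(5.66×10⁻⁹)/(1.23) + (-1.98×10⁻⁹)/(0.726)] = 16.9 V.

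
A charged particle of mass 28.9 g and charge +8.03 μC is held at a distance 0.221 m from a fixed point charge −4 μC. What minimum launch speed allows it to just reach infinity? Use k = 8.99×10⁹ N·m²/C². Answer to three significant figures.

To just escape, total mechanical energy must reach zero at infinity: ½mv²_min + U = 0, so ½mv²_min = −U = |kQq|/r.
|U| = |kQq|/r = (8.99×10⁹ N·m²/C²)(4.00×10⁻⁶)(8.03×10⁻⁶)/(0.221) = 1.31 J.
v_min = √(2|U|/m) = √(2·1.31/0.0289) = 9.51 m/s.

9.51 m/s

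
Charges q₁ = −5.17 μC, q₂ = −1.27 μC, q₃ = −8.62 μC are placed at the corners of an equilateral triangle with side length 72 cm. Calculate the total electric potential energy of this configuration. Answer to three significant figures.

0.775 J

The work to assemble the configuration equals its total potential energy, U = Σ kqᵢqⱼ/rᵢⱼ over all pairs.
All three pair separations equal the side length, 0.720 m.
U = (0.0820) + (0.556) + (0.137) = 0.775 J.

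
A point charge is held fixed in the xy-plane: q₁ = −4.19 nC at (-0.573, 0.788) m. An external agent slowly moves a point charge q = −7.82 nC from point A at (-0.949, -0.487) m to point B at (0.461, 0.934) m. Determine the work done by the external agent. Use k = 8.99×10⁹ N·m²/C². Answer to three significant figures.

6.05×10⁻⁸ J

For quasistatic motion the external work equals the change in potential energy: W_ext = qΔV = q(V_B − V_A).
At A: distance to the source charge is 1.33 m; V_A = kq₁/r = -28.3 V.
At B: distance to the source charge is 1.04 m; V_B = kq₁/r = -36.1 V.
ΔV = V_B − V_A = -7.73 V.
W_ext = qΔV = (-7.82×10⁻⁹ C)(-7.73 V) = 6.05×10⁻⁸ J.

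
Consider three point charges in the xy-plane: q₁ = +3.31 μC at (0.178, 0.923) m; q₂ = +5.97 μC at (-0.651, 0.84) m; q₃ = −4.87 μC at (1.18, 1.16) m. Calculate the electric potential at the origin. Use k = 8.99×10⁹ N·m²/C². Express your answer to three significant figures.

The total potential is the scalar sum of each charge's contribution, V = Σ kqᵢ/rᵢ.
Distances from the field point to each charge: r₁ = 0.940 m, r₂ = 1.06 m, r₃ = 1.65 m.
V = k[(3.31×10⁻⁶)/(0.940) + (5.97×10⁻⁶)/(1.06) + (-4.87×10⁻⁶)/(1.65)] = 5.57×10⁴ V.

5.57×10⁴ V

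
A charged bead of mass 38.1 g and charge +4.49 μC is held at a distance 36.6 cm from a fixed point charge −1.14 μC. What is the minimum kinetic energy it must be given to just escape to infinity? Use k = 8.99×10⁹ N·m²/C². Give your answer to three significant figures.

0.126 J

To just escape, total mechanical energy must reach zero at infinity: ½mv²_min + U = 0, so ½mv²_min = −U = |kQq|/r.
|U| = |kQq|/r = (8.99×10⁹ N·m²/C²)(1.14×10⁻⁶)(4.49×10⁻⁶)/(0.366) = 0.126 J.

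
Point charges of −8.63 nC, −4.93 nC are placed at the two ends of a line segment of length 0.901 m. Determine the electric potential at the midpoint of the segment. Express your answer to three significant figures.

The total potential is the scalar sum of each charge's contribution, V = Σ kqᵢ/rᵢ.
Each charge is 0.451 m from the midpoint.
V = k[(-8.63×10⁻⁹)/(0.451) + (-4.93×10⁻⁹)/(0.451)] = -271 V.

-271 V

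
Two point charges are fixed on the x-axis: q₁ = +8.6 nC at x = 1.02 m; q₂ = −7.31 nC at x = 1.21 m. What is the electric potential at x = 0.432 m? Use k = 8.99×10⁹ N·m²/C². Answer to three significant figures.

The total potential is the scalar sum of each charge's contribution, V = Σ kqᵢ/rᵢ.
Distances from the field point to each charge: r₁ = 0.588 m, r₂ = 0.778 m.
V = k[(8.60×10⁻⁹)/(0.588) + (-7.31×10⁻⁹)/(0.778)] = 47.0 V.

47.0 V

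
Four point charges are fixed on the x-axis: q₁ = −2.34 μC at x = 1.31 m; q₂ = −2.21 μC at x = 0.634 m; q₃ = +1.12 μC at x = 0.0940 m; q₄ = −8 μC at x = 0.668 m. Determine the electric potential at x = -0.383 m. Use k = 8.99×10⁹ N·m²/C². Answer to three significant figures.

-7.93×10⁴ V

Electric potential is a scalar, so the contributions from each charge add algebraically: V = Σ kqᵢ/rᵢ.
Distances from the field point to each charge: r₁ = 1.69 m, r₂ = 1.02 m, r₃ = 0.477 m, r₄ = 1.05 m.
V = k[(-2.34×10⁻⁶)/(1.69) + (-2.21×10⁻⁶)/(1.02) + (1.12×10⁻⁶)/(0.477) + (-8.00×10⁻⁶)/(1.05)] = -7.93×10⁴ V.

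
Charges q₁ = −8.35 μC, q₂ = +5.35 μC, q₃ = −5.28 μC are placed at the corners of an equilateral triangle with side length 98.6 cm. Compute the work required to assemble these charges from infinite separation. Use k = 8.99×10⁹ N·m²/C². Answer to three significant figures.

-0.263 J

The assembly work is the sum of pairwise potential energies, U = Σ_{i<j} kqᵢqⱼ/rᵢⱼ.
All three pair separations equal the side length, 0.986 m.
U = (-0.407) + (0.402) + (-0.258) = -0.263 J.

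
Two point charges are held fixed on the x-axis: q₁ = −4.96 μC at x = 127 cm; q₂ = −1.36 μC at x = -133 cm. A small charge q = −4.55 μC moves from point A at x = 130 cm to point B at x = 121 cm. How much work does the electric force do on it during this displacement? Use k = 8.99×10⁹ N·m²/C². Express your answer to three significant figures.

The work done by the electric force is W_field = −ΔU = −q(V_B − V_A) = q(V_A − V_B).
At A: distances to the source charges are 0.0300 m, 2.63 m; V_A = Σ kqᵢ/rᵢ = -1.49×10⁶ V.
At B: distances to the source charges are 0.0600 m, 2.54 m; V_B = Σ kqᵢ/rᵢ = -7.48×10⁵ V.
ΔV = V_B − V_A = 7.43×10⁵ V.
W_field = −qΔV = −(-4.55×10⁻⁶ C)(7.43×10⁵ V) = 3.38 J.

3.38 J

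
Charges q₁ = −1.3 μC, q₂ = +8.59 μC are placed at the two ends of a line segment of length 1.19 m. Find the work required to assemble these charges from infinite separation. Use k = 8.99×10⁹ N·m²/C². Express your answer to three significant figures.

-0.0844 J

The assembly work is the sum of pairwise potential energies, U = Σ_{i<j} kqᵢqⱼ/rᵢⱼ.
The separation is r = 1.19 m.
U = (-0.0844) = -0.0844 J.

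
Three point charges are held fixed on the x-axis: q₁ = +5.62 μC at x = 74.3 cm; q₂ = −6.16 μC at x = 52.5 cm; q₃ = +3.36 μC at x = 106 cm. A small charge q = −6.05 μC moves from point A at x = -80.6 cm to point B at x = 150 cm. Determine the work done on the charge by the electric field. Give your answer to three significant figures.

The work done by the electric force is W_field = −ΔU = −q(V_B − V_A) = q(V_A − V_B).
At A: distances to the source charges are 1.55 m, 1.33 m, 1.87 m; V_A = Σ kqᵢ/rᵢ = 7200 V.
At B: distances to the source charges are 0.757 m, 0.975 m, 0.440 m; V_B = Σ kqᵢ/rᵢ = 7.86×10⁴ V.
ΔV = V_B − V_A = 7.14×10⁴ V.
W_field = −qΔV = −(-6.05×10⁻⁶ C)(7.14×10⁴ V) = 0.432 J.

0.432 J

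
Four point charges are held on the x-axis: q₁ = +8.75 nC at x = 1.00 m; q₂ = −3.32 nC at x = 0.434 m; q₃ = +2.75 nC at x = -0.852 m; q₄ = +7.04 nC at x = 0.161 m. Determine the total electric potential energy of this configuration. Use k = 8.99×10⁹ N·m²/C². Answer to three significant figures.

The assembly work is the sum of pairwise potential energies, U = Σ_{i<j} kqᵢqⱼ/rᵢⱼ.
Pair separations: r₁₂ = 0.566 m, r₁₃ = 1.85 m, r₁₄ = 0.839 m, r₂₃ = 1.29 m, r₂₄ = 0.273 m, r₃₄ = 1.01 m.
Summing all 6 pair terms gives U = -3.46×10⁻⁷ J.

-3.46×10⁻⁷ J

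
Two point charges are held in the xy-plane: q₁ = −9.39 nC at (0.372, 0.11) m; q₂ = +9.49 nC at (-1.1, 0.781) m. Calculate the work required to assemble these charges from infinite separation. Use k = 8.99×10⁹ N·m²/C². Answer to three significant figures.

-4.95×10⁻⁷ J

The assembly work is the sum of pairwise potential energies, U = Σ_{i<j} kqᵢqⱼ/rᵢⱼ.
Pair separations: r₁₂ = 1.62 m.
U = (-4.95×10⁻⁷) = -4.95×10⁻⁷ J.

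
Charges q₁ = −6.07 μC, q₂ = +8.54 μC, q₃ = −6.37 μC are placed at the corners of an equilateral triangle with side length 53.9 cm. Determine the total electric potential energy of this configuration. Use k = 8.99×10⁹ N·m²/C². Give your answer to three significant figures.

The work to assemble the configuration equals its total potential energy, U = Σ kqᵢqⱼ/rᵢⱼ over all pairs.
All three pair separations equal the side length, 0.539 m.
U = (-0.865) + (0.645) + (-0.907) = -1.13 J.

-1.13 J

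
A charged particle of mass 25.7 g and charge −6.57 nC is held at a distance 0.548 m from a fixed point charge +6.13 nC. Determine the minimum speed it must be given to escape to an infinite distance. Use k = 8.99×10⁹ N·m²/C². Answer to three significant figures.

7.17×10⁻³ m/s

To just escape, total mechanical energy must reach zero at infinity: ½mv²_min + U = 0, so ½mv²_min = −U = |kQq|/r.
|U| = |kQq|/r = (8.99×10⁹ N·m²/C²)(6.13×10⁻⁹)(6.57×10⁻⁹)/(0.548) = 6.61×10⁻⁷ J.
v_min = √(2|U|/m) = √(2·6.61×10⁻⁷/0.0257) = 7.17×10⁻³ m/s.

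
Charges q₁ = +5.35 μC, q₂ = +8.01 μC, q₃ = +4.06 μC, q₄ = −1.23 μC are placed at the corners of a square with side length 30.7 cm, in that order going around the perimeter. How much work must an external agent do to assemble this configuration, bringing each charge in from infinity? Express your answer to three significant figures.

2.11 J

The assembly work is the sum of pairwise potential energies, U = Σ_{i<j} kqᵢqⱼ/rᵢⱼ.
The four side pairs have separation 0.307 m and the two diagonal pairs 0.434 m.
Summing all 6 pair terms gives U = 2.11 J.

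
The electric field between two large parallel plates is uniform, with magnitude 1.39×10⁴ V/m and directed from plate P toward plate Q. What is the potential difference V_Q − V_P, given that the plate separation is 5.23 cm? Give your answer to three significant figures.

-727 V

In a uniform field, potential decreases in the direction of E: ΔV = −E·d for a displacement d parallel to E.
Going from P to Q is a displacement of 5.23 cm along the field, so V_Q − V_P = −Ed = -727 V.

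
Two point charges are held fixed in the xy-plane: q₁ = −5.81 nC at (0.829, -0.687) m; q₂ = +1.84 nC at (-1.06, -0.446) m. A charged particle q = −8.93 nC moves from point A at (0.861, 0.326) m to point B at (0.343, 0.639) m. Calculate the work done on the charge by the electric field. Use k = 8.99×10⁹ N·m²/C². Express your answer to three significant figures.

The work done by the electric force is W_field = −ΔU = −q(V_B − V_A) = q(V_A − V_B).
At A: distances to the source charges are 1.01 m, 2.07 m; V_A = Σ kqᵢ/rᵢ = -43.5 V.
At B: distances to the source charges are 1.41 m, 1.77 m; V_B = Σ kqᵢ/rᵢ = -27.7 V.
ΔV = V_B − V_A = 15.9 V.
W_field = −qΔV = −(-8.93×10⁻⁹ C)(15.9 V) = 1.42×10⁻⁷ J.

1.42×10⁻⁷ J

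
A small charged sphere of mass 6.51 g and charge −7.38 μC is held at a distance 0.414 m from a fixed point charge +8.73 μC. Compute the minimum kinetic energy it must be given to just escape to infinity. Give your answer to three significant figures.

To just escape, total mechanical energy must reach zero at infinity: ½mv²_min + U = 0, so ½mv²_min = −U = |kQq|/r.
|U| = |kQq|/r = (8.99×10⁹ N·m²/C²)(8.73×10⁻⁶)(7.38×10⁻⁶)/(0.414) = 1.40 J.

1.40 J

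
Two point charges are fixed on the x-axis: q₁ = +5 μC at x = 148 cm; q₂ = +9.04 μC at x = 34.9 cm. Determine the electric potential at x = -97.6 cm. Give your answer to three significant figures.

The total potential is the scalar sum of each charge's contribution, V = Σ kqᵢ/rᵢ.
Distances from the field point to each charge: r₁ = 2.46 m, r₂ = 1.32 m.
V = k[(5.00×10⁻⁶)/(2.46) + (9.04×10⁻⁶)/(1.32)] = 7.96×10⁴ V.

7.96×10⁴ V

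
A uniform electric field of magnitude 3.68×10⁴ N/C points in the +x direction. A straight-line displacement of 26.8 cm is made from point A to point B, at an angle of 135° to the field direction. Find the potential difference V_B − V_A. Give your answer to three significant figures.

Only the component of displacement along E changes the potential: ΔV = −E·d·cosθ.
ΔV = −(3.68×10⁴ V/m)(0.268 m)cos135° = 6970 V.

6970 V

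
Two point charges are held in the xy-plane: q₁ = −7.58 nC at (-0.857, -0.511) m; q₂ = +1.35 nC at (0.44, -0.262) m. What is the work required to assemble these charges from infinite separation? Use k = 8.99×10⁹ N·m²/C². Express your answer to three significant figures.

-6.97×10⁻⁸ J

The assembly work is the sum of pairwise potential energies, U = Σ_{i<j} kqᵢqⱼ/rᵢⱼ.
Pair separations: r₁₂ = 1.32 m.
U = (-6.97×10⁻⁸) = -6.97×10⁻⁸ J.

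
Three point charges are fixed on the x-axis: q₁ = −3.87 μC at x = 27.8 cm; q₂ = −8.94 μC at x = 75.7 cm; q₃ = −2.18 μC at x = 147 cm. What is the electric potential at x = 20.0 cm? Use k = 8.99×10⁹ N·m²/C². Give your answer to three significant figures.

-6.06×10⁵ V

The total potential is the scalar sum of each charge's contribution, V = Σ kqᵢ/rᵢ.
Distances from the field point to each charge: r₁ = 0.0780 m, r₂ = 0.557 m, r₃ = 1.27 m.
V = k[(-3.87×10⁻⁶)/(0.0780) + (-8.94×10⁻⁶)/(0.557) + (-2.18×10⁻⁶)/(1.27)] = -6.06×10⁵ V.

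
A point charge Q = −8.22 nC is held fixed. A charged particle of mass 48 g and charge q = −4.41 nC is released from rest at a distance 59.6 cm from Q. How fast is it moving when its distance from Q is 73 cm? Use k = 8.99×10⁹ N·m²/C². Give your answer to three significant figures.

2.05×10⁻³ m/s

Only the electrostatic force acts, so mechanical energy is conserved: ½mv² = U₁ − U₂ = kQq(1/r₁ − 1/r₂).
U₁ − U₂ = (8.99×10⁹ N·m²/C²)(-8.22×10⁻⁹ C)(-4.41×10⁻⁹ C)(1/0.596 − 1/0.730) = 1.00×10⁻⁷ J.
v = √(2·1.00×10⁻⁷/0.0480) = 2.05×10⁻³ m/s.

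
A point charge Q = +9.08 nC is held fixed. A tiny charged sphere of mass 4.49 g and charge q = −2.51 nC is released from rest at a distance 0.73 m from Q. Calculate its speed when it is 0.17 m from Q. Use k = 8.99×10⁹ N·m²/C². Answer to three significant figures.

0.0203 m/s

Only the electrostatic force acts, so mechanical energy is conserved: ½mv² = U₁ − U₂ = kQq(1/r₁ − 1/r₂).
U₁ − U₂ = (8.99×10⁹ N·m²/C²)(9.08×10⁻⁹ C)(-2.51×10⁻⁹ C)(1/0.730 − 1/0.170) = 9.25×10⁻⁷ J.
v = √(2·9.25×10⁻⁷/4.49×10⁻³) = 0.0203 m/s.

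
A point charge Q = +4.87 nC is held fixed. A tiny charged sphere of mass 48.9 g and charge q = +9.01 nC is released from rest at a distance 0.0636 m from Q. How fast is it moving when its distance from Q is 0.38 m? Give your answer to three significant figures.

0.0145 m/s

Only the electrostatic force acts, so mechanical energy is conserved: ½mv² = U₁ − U₂ = kQq(1/r₁ − 1/r₂).
U₁ − U₂ = (8.99×10⁹ N·m²/C²)(4.87×10⁻⁹ C)(9.01×10⁻⁹ C)(1/0.0636 − 1/0.380) = 5.16×10⁻⁶ J.
v = √(2·5.16×10⁻⁶/0.0489) = 0.0145 m/s.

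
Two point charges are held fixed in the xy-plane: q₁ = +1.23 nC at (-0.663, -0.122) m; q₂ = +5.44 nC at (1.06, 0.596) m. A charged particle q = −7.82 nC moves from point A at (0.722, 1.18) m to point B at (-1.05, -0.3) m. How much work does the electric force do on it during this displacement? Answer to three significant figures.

-2.42×10⁻⁷ J

The work done by the electric force is W_field = −ΔU = −q(V_B − V_A) = q(V_A − V_B).
At A: distances to the source charges are 1.90 m, 0.675 m; V_A = Σ kqᵢ/rᵢ = 78.3 V.
At B: distances to the source charges are 0.426 m, 2.29 m; V_B = Σ kqᵢ/rᵢ = 47.3 V.
ΔV = V_B − V_A = -31.0 V.
W_field = −qΔV = −(-7.82×10⁻⁹ C)(-31.0 V) = -2.42×10⁻⁷ J.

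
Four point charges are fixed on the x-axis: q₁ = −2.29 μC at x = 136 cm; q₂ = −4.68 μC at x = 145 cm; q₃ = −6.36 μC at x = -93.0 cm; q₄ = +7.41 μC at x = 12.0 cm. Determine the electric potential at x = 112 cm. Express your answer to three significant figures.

-1.75×10⁵ V

The total potential is the scalar sum of each charge's contribution, V = Σ kqᵢ/rᵢ.
Distances from the field point to each charge: r₁ = 0.240 m, r₂ = 0.330 m, r₃ = 2.05 m, r₄ = 1.00 m.
V = k[(-2.29×10⁻⁶)/(0.240) + (-4.68×10⁻⁶)/(0.330) + (-6.36×10⁻⁶)/(2.05) + (7.41×10⁻⁶)/(1.00)] = -1.75×10⁵ V.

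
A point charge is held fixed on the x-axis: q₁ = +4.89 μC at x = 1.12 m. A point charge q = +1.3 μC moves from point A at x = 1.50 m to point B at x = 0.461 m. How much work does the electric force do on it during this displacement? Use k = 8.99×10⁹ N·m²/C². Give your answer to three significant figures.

The work done by the electric force is W_field = −ΔU = −q(V_B − V_A) = q(V_A − V_B).
At A: distance to the source charge is 0.380 m; V_A = kq₁/r = 1.16×10⁵ V.
At B: distance to the source charge is 0.659 m; V_B = kq₁/r = 6.67×10⁴ V.
ΔV = V_B − V_A = -4.90×10⁴ V.
W_field = −qΔV = −(1.30×10⁻⁶ C)(-4.90×10⁴ V) = 0.0637 J.

0.0637 J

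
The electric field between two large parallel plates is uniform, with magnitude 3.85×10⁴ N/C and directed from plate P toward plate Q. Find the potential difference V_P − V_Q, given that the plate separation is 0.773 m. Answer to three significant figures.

2.98×10⁴ V

In a uniform field, potential decreases in the direction of E: ΔV = −E·d for a displacement d parallel to E.
Going from Q to P is a displacement of 0.773 m opposite to the field, so V_P − V_Q = +Ed = 2.98×10⁴ V.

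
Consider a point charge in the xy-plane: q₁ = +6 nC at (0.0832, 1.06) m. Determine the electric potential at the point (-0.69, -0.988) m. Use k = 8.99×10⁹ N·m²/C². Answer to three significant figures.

24.6 V

Electric potential is a scalar, so the contributions from each charge add algebraically: V = Σ kqᵢ/rᵢ.
Distances from the field point to each charge: r₁ = 2.19 m.
V = k[(6.00×10⁻⁹)/(2.19)] = 24.6 V.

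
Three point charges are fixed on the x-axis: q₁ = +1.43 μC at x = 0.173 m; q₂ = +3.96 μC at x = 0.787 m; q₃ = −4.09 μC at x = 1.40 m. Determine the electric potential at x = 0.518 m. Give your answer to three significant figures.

Electric potential is a scalar, so the contributions from each charge add algebraically: V = Σ kqᵢ/rᵢ.
Distances from the field point to each charge: r₁ = 0.345 m, r₂ = 0.269 m, r₃ = 0.882 m.
V = k[(1.43×10⁻⁶)/(0.345) + (3.96×10⁻⁶)/(0.269) + (-4.09×10⁻⁶)/(0.882)] = 1.28×10⁵ V.

1.28×10⁵ V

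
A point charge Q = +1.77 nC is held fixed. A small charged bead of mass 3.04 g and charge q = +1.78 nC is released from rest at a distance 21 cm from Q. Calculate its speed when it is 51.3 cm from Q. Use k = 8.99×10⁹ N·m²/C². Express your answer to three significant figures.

7.24×10⁻³ m/s

Only the electrostatic force acts, so mechanical energy is conserved: ½mv² = U₁ − U₂ = kQq(1/r₁ − 1/r₂).
U₁ − U₂ = (8.99×10⁹ N·m²/C²)(1.77×10⁻⁹ C)(1.78×10⁻⁹ C)(1/0.210 − 1/0.513) = 7.97×10⁻⁸ J.
v = √(2·7.97×10⁻⁸/3.04×10⁻³) = 7.24×10⁻³ m/s.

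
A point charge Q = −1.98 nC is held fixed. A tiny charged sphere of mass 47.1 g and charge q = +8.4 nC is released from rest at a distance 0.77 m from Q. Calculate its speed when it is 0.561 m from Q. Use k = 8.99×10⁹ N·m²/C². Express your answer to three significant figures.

Only the electrostatic force acts, so mechanical energy is conserved: ½mv² = U₁ − U₂ = kQq(1/r₁ − 1/r₂).
U₁ − U₂ = (8.99×10⁹ N·m²/C²)(-1.98×10⁻⁹ C)(8.40×10⁻⁹ C)(1/0.770 − 1/0.561) = 7.23×10⁻⁸ J.
v = √(2·7.23×10⁻⁸/0.0471) = 1.75×10⁻³ m/s.

1.75×10⁻³ m/s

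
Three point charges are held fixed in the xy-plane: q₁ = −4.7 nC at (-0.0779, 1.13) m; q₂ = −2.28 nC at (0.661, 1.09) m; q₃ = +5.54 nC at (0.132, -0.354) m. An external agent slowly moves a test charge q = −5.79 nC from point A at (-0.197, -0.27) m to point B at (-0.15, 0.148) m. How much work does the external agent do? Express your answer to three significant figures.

For quasistatic motion the external work equals the change in potential energy: W_ext = qΔV = q(V_B − V_A).
At A: distances to the source charges are 1.41 m, 1.61 m, 0.340 m; V_A = Σ kqᵢ/rᵢ = 104 V.
At B: distances to the source charges are 0.985 m, 1.24 m, 0.576 m; V_B = Σ kqᵢ/rᵢ = 27.1 V.
ΔV = V_B − V_A = -76.8 V.
W_ext = qΔV = (-5.79×10⁻⁹ C)(-76.8 V) = 4.44×10⁻⁷ J.

4.44×10⁻⁷ J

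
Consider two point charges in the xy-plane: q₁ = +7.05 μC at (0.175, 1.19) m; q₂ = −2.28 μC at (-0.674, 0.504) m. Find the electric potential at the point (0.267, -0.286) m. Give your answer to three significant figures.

2.62×10⁴ V

Electric potential is a scalar, so the contributions from each charge add algebraically: V = Σ kqᵢ/rᵢ.
Distances from the field point to each charge: r₁ = 1.48 m, r₂ = 1.23 m.
V = k[(7.05×10⁻⁶)/(1.48) + (-2.28×10⁻⁶)/(1.23)] = 2.62×10⁴ V.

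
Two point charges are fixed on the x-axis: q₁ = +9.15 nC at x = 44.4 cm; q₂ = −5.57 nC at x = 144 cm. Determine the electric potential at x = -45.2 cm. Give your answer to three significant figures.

65.3 V

The total potential is the scalar sum of each charge's contribution, V = Σ kqᵢ/rᵢ.
Distances from the field point to each charge: r₁ = 0.896 m, r₂ = 1.89 m.
V = k[(9.15×10⁻⁹)/(0.896) + (-5.57×10⁻⁹)/(1.89)] = 65.3 V.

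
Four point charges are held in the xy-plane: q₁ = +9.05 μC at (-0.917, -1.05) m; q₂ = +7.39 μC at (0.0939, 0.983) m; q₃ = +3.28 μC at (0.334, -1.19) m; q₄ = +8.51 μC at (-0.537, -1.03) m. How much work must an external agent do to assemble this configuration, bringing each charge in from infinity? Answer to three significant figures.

The work to assemble the configuration equals its total potential energy, U = Σ kqᵢqⱼ/rᵢⱼ over all pairs.
Pair separations: r₁₂ = 2.27 m, r₁₃ = 1.26 m, r₁₄ = 0.381 m, r₂₃ = 2.19 m, r₂₄ = 2.11 m, r₃₄ = 0.886 m.
Summing all 6 pair terms gives U = 2.95 J.

2.95 J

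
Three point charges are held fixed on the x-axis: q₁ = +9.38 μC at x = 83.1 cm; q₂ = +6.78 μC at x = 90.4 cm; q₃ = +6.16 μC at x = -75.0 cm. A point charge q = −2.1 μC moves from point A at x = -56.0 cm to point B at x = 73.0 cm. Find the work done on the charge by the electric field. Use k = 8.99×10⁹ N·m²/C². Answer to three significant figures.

1.74 J

The work done by the electric force is W_field = −ΔU = −q(V_B − V_A) = q(V_A − V_B).
At A: distances to the source charges are 1.39 m, 1.46 m, 0.190 m; V_A = Σ kqᵢ/rᵢ = 3.94×10⁵ V.
At B: distances to the source charges are 0.101 m, 0.174 m, 1.48 m; V_B = Σ kqᵢ/rᵢ = 1.22×10⁶ V.
ΔV = V_B − V_A = 8.29×10⁵ V.
W_field = −qΔV = −(-2.10×10⁻⁶ C)(8.29×10⁵ V) = 1.74 J.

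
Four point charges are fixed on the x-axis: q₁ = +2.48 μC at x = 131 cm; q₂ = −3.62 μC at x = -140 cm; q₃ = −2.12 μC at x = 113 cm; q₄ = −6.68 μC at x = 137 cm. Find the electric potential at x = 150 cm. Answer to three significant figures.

The total potential is the scalar sum of each charge's contribution, V = Σ kqᵢ/rᵢ.
Distances from the field point to each charge: r₁ = 0.190 m, r₂ = 2.90 m, r₃ = 0.370 m, r₄ = 0.130 m.
V = k[(2.48×10⁻⁶)/(0.190) + (-3.62×10⁻⁶)/(2.90) + (-2.12×10⁻⁶)/(0.370) + (-6.68×10⁻⁶)/(0.130)] = -4.07×10⁵ V.

-4.07×10⁵ V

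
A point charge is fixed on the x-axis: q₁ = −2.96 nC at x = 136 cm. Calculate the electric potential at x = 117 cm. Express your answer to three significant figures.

-140 V

Electric potential is a scalar, so the contributions from each charge add algebraically: V = Σ kqᵢ/rᵢ.
V = k[(-2.96×10⁻⁹)/(0.190)] = -140 V.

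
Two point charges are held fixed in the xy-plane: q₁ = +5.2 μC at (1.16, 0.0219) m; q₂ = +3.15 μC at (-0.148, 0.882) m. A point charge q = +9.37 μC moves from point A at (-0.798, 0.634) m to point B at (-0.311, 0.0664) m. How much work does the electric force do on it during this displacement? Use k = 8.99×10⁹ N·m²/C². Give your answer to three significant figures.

-0.0217 J

The work done by the electric force is W_field = −ΔU = −q(V_B − V_A) = q(V_A − V_B).
At A: distances to the source charges are 2.05 m, 0.696 m; V_A = Σ kqᵢ/rᵢ = 6.35×10⁴ V.
At B: distances to the source charges are 1.47 m, 0.832 m; V_B = Σ kqᵢ/rᵢ = 6.58×10⁴ V.
ΔV = V_B − V_A = 2320 V.
W_field = −qΔV = −(9.37×10⁻⁶ C)(2320 V) = -0.0217 J.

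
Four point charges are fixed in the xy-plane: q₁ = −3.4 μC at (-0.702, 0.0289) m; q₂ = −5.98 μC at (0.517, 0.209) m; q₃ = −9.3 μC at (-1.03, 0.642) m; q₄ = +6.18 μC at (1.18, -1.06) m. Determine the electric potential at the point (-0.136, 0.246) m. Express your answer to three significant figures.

Electric potential is a scalar, so the contributions from each charge add algebraically: V = Σ kqᵢ/rᵢ.
Distances from the field point to each charge: r₁ = 0.606 m, r₂ = 0.654 m, r₃ = 0.978 m, r₄ = 1.85 m.
V = k[(-3.40×10⁻⁶)/(0.606) + (-5.98×10⁻⁶)/(0.654) + (-9.30×10⁻⁶)/(0.978) + (6.18×10⁻⁶)/(1.85)] = -1.88×10⁵ V.

-1.88×10⁵ V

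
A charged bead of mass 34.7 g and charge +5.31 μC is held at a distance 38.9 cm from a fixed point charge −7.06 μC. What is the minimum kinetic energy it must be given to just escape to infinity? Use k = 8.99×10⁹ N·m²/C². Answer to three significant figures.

0.866 J

To just escape, total mechanical energy must reach zero at infinity: ½mv²_min + U = 0, so ½mv²_min = −U = |kQq|/r.
|U| = |kQq|/r = (8.99×10⁹ N·m²/C²)(7.06×10⁻⁶)(5.31×10⁻⁶)/(0.389) = 0.866 J.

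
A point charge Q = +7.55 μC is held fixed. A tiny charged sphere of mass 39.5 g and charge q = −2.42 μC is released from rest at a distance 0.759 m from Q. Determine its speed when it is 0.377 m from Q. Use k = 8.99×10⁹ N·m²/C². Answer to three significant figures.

Only the electrostatic force acts, so mechanical energy is conserved: ½mv² = U₁ − U₂ = kQq(1/r₁ − 1/r₂).
U₁ − U₂ = (8.99×10⁹ N·m²/C²)(7.55×10⁻⁶ C)(-2.42×10⁻⁶ C)(1/0.759 − 1/0.377) = 0.219 J.
v = √(2·0.219/0.0395) = 3.33 m/s.

3.33 m/s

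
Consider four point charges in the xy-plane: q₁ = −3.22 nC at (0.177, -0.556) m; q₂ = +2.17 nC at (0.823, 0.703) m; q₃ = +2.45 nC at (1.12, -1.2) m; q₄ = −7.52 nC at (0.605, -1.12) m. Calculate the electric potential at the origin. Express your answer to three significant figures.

Electric potential is a scalar, so the contributions from each charge add algebraically: V = Σ kqᵢ/rᵢ.
Distances from the field point to each charge: r₁ = 0.583 m, r₂ = 1.08 m, r₃ = 1.64 m, r₄ = 1.27 m.
V = k[(-3.22×10⁻⁹)/(0.583) + (2.17×10⁻⁹)/(1.08) + (2.45×10⁻⁹)/(1.64) + (-7.52×10⁻⁹)/(1.27)] = -71.3 V.

-71.3 V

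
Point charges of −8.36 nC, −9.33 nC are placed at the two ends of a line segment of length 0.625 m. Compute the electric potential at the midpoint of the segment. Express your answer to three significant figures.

-509 V

Electric potential is a scalar, so the contributions from each charge add algebraically: V = Σ kqᵢ/rᵢ.
Each charge is 0.312 m from the midpoint.
V = k[(-8.36×10⁻⁹)/(0.312) + (-9.33×10⁻⁹)/(0.312)] = -509 V.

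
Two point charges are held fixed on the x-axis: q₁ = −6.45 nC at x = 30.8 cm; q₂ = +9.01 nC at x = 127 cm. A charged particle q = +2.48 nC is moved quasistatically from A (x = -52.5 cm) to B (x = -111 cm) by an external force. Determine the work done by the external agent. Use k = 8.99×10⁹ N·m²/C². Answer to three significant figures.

4.37×10⁻⁸ J

For quasistatic motion the external work equals the change in potential energy: W_ext = qΔV = q(V_B − V_A).
At A: distances to the source charges are 0.833 m, 1.79 m; V_A = Σ kqᵢ/rᵢ = -24.5 V.
At B: distances to the source charges are 1.42 m, 2.38 m; V_B = Σ kqᵢ/rᵢ = -6.86 V.
ΔV = V_B − V_A = 17.6 V.
W_ext = qΔV = (2.48×10⁻⁹ C)(17.6 V) = 4.37×10⁻⁸ J.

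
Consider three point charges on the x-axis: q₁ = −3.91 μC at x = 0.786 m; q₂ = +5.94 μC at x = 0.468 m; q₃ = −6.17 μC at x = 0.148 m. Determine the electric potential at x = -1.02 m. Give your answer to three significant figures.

-3.11×10⁴ V

Electric potential is a scalar, so the contributions from each charge add algebraically: V = Σ kqᵢ/rᵢ.
Distances from the field point to each charge: r₁ = 1.81 m, r₂ = 1.49 m, r₃ = 1.17 m.
V = k[(-3.91×10⁻⁶)/(1.81) + (5.94×10⁻⁶)/(1.49) + (-6.17×10⁻⁶)/(1.17)] = -3.11×10⁴ V.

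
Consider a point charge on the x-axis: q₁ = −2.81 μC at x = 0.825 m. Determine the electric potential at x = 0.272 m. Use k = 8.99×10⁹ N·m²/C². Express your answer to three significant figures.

-4.57×10⁴ V

Electric potential is a scalar, so the contributions from each charge add algebraically: V = Σ kqᵢ/rᵢ.
V = k[(-2.81×10⁻⁶)/(0.553)] = -4.57×10⁴ V.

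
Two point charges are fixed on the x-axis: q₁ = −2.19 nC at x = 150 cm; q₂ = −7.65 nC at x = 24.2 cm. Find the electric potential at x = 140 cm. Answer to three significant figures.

-256 V

The total potential is the scalar sum of each charge's contribution, V = Σ kqᵢ/rᵢ.
Distances from the field point to each charge: r₁ = 0.100 m, r₂ = 1.16 m.
V = k[(-2.19×10⁻⁹)/(0.100) + (-7.65×10⁻⁹)/(1.16)] = -256 V.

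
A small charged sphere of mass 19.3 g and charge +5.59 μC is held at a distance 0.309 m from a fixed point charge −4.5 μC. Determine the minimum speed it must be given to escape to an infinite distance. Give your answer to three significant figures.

8.71 m/s

To just escape, total mechanical energy must reach zero at infinity: ½mv²_min + U = 0, so ½mv²_min = −U = |kQq|/r.
|U| = |kQq|/r = (8.99×10⁹ N·m²/C²)(4.50×10⁻⁶)(5.59×10⁻⁶)/(0.309) = 0.732 J.
v_min = √(2|U|/m) = √(2·0.732/0.0193) = 8.71 m/s.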